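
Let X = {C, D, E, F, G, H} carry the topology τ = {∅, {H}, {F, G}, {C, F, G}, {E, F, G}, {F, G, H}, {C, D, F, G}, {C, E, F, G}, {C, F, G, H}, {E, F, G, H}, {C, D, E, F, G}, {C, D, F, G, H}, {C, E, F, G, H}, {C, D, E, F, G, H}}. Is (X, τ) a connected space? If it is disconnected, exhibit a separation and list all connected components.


(X, τ) is disconnected; components = [{H}, {C, D, E, F, G}].

Find clopen sets (U ∈ τ with X ∖ U ∈ τ):
  U = ∅, X ∖ U = {C, D, E, F, G, H} — both open, so U is clopen.
  U = {H}, X ∖ U = {C, D, E, F, G} — both open, so U is clopen.
  U = {C, D, E, F, G}, X ∖ U = {H} — both open, so U is clopen.
  U = {C, D, E, F, G, H}, X ∖ U = ∅ — both open, so U is clopen.
Nontrivial clopen(s) exist: e.g. {C, D, E, F, G}. So (X, τ) is disconnected.
Compute connected components by grouping points that agree on all clopens:
  component: {H}
  component: {C, D, E, F, G}


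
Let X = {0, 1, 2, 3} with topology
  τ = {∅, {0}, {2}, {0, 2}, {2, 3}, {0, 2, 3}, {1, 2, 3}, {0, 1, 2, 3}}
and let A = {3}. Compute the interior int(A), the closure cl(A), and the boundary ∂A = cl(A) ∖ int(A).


int(A) = ∅, cl(A) = {1, 3}, ∂A = {1, 3}.

Closed sets in (X, τ) are complements of opens:
  closed(X, τ) = {∅, {0}, {1}, {0, 1}, {1, 3}, {0, 1, 3}, {1, 2, 3}, {0, 1, 2, 3}}.
int(A) = ⋃ {U ∈ τ : U ⊆ A}. Opens contained in A: ∅.
Taking the union of these: int(A) = ∅.
cl(A) = ⋂ {C closed : A ⊆ C}. Closed sets containing A: {1, 3}, {0, 1, 3}, {1, 2, 3}, {0, 1, 2, 3}.
Intersecting these: cl(A) = {1, 3}.
∂A = cl(A) ∖ int(A) = {1, 3} ∖ ∅ = {1, 3}.


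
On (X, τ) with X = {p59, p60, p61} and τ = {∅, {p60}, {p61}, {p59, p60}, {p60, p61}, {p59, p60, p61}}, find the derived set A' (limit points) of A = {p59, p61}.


A' = ∅

For each x ∈ X, list the open sets U ∈ τ with x ∈ U, then check whether U ∩ (A ∖ {x}) ≠ ∅ for every such U.
  x = p59: open {p59, p60} ∋ x has {p59, p60} ∩ (A ∖ {p59}) = ∅, so x is NOT a limit point.
  x = p60: open {p60} ∋ x has {p60} ∩ (A ∖ {p60}) = ∅, so x is NOT a limit point.
  x = p61: open {p61} ∋ x has {p61} ∩ (A ∖ {p61}) = ∅, so x is NOT a limit point.
Collecting: A' = ∅.


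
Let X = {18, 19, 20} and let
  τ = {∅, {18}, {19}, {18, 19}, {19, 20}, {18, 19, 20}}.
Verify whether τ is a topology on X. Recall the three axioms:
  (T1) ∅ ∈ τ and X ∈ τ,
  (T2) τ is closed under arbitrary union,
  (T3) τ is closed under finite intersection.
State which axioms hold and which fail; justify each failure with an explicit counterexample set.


τ IS a topology on X.

Axiom (T1): ∅ ∈ τ? Yes; X ∈ τ? Yes.
Axiom (T2/T3): check pairwise unions and intersections of members of τ.
All pairwise intersections and unions checked — each lies in τ. Therefore τ satisfies (T1), (T2), (T3): it IS a topology on X.


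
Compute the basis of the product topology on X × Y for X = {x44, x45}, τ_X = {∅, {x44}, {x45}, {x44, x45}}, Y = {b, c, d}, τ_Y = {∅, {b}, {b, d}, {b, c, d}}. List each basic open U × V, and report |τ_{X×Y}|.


Basis B = {∅ × ∅, {x44} × {b}, {x45} × {b}, {x44} × {b, d}, {x44, x45} × {b}, {x45} × {b, d}, {x44} × {b, c, d}, {x45} × {b, c, d}, {x44, x45} × {b, d}, {x44, x45} × {b, c, d}}; |τ_{X×Y}| = 16.

Enumerate products U × V with U ∈ τ_X, V ∈ τ_Y (deduplicated):
  ∅ × ∅ = {} (∅)
  {x44} × {b} = {(x44,b)}
  {x45} × {b} = {(x45,b)}
  {x44} × {b, d} = {(x44,b), (x44,d)}
  {x44, x45} × {b} = {(x44,b), (x45,b)}
  {x45} × {b, d} = {(x45,b), (x45,d)}
  {x44} × {b, c, d} = {(x44,b), (x44,c), (x44,d)}
  {x45} × {b, c, d} = {(x45,b), (x45,c), (x45,d)}
  {x44, x45} × {b, d} = {(x44,b), (x44,d), (x45,b), (x45,d)}
  {x44, x45} × {b, c, d} = {(x44,b), (x44,c), (x44,d), (x45,b), (x45,c), (x45,d)}
These 10 distinct sets form the basis B.
Close under arbitrary unions to get τ_{X×Y}; counting gives |τ_{X×Y}| = 16.


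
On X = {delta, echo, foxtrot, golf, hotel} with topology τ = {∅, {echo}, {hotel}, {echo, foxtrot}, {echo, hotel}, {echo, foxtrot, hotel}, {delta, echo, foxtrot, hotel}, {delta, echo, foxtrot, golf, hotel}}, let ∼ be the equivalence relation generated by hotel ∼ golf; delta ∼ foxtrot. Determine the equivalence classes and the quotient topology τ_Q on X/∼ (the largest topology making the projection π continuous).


X/∼ = {[delta=foxtrot], [echo], [golf=hotel]}; |τ_Q| = 3.

Equivalence classes: [delta=foxtrot], [echo], [golf=hotel].
Quotient map π: X → X/∼ sends delta ↦ [delta=foxtrot], echo ↦ [echo], foxtrot ↦ [delta=foxtrot], golf ↦ [golf=hotel], hotel ↦ [golf=hotel].
For each subset V ⊆ X/∼, compute π^{-1}(V) ⊆ X and check whether π^{-1}(V) ∈ τ. V is open in τ_Q iff π^{-1}(V) ∈ τ.
  V = {}: π^{-1}(V) = ∅ ∈ τ ✓.
  V = {[delta=foxtrot]}: π^{-1}(V) = {delta, foxtrot} ∉ τ ✗.
  V = {[echo]}: π^{-1}(V) = {echo} ∈ τ ✓.
  V = {[delta=foxtrot], [echo]}: π^{-1}(V) = {delta, echo, foxtrot} ∉ τ ✗.
  V = {[golf=hotel]}: π^{-1}(V) = {golf, hotel} ∉ τ ✗.
  V = {[delta=foxtrot], [golf=hotel]}: π^{-1}(V) = {delta, foxtrot, golf, hotel} ∉ τ ✗.
  V = {[echo], [golf=hotel]}: π^{-1}(V) = {echo, golf, hotel} ∉ τ ✗.
  V = {[delta=foxtrot], [echo], [golf=hotel]}: π^{-1}(V) = {delta, echo, foxtrot, golf, hotel} ∈ τ ✓.
Open sets in the quotient: τ_Q = {{}, {[echo]}, {[delta=foxtrot], [echo], [golf=hotel]}} (3 elements).


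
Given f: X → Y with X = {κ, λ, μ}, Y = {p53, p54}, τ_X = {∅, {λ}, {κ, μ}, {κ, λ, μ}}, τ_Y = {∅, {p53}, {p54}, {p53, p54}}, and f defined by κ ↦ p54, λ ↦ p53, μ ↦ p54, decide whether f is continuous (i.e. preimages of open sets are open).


f IS continuous.

Compute f^{-1}(U) for each U ∈ τ_Y:
  U = ∅: f^{-1}(U) = ∅ ∈ τ_X ✓.
  U = {p53}: f^{-1}(U) = {λ} ∈ τ_X ✓.
  U = {p54}: f^{-1}(U) = {κ, μ} ∈ τ_X ✓.
  U = {p53, p54}: f^{-1}(U) = {κ, λ, μ} ∈ τ_X ✓.
Every preimage lies in τ_X, so f IS continuous.


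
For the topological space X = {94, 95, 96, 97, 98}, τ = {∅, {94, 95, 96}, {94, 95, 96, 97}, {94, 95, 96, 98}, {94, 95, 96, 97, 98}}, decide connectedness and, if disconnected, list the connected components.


(X, τ) is connected.

Find clopen sets (U ∈ τ with X ∖ U ∈ τ):
  U = ∅, X ∖ U = {94, 95, 96, 97, 98} — both open, so U is clopen.
  U = {94, 95, 96, 97, 98}, X ∖ U = ∅ — both open, so U is clopen.
Only trivial clopens (∅ and X) exist, so (X, τ) is connected.
Compute connected components by grouping points that agree on all clopens:
  component: {94, 95, 96, 97, 98}


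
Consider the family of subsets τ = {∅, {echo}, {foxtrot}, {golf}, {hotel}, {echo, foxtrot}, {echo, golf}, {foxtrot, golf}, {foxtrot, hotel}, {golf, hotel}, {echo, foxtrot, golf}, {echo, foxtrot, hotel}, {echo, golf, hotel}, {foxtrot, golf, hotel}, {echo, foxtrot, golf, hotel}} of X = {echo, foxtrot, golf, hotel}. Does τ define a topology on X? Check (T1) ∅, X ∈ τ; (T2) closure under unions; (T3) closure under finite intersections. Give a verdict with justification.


τ is NOT a topology on X.

Axiom (T1): ∅ ∈ τ? Yes; X ∈ τ? Yes.
Axiom (T2/T3): check pairwise unions and intersections of members of τ.
Counterexample for (T2): {echo} ∪ {hotel} = {echo, hotel} ∉ τ. Therefore τ is NOT a topology.


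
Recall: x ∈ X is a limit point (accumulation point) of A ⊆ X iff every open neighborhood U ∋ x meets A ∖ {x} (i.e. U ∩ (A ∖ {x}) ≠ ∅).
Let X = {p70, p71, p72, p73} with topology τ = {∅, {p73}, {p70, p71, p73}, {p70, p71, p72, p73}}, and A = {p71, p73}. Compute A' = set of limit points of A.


A' = {p70, p71, p72}

For each x ∈ X, list the open sets U ∈ τ with x ∈ U, then check whether U ∩ (A ∖ {x}) ≠ ∅ for every such U.
  x = p70: opens ∋ x are {p70, p71, p73}, {p70, p71, p72, p73}; each meets A ∖ {p70}, so x IS a limit point.
  x = p71: opens ∋ x are {p70, p71, p73}, {p70, p71, p72, p73}; each meets A ∖ {p71}, so x IS a limit point.
  x = p72: opens ∋ x are {p70, p71, p72, p73}; each meets A ∖ {p72}, so x IS a limit point.
  x = p73: open {p73} ∋ x has {p73} ∩ (A ∖ {p73}) = ∅, so x is NOT a limit point.
Collecting: A' = {p70, p71, p72}.


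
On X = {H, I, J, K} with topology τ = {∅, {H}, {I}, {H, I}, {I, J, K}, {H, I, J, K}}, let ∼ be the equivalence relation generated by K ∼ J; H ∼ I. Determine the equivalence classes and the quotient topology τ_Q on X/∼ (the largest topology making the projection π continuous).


X/∼ = {[H=I], [J=K]}; |τ_Q| = 3.

Equivalence classes: [H=I], [J=K].
Quotient map π: X → X/∼ sends H ↦ [H=I], I ↦ [H=I], J ↦ [J=K], K ↦ [J=K].
For each subset V ⊆ X/∼, compute π^{-1}(V) ⊆ X and check whether π^{-1}(V) ∈ τ. V is open in τ_Q iff π^{-1}(V) ∈ τ.
  V = {}: π^{-1}(V) = ∅ ∈ τ ✓.
  V = {[H=I]}: π^{-1}(V) = {H, I} ∈ τ ✓.
  V = {[J=K]}: π^{-1}(V) = {J, K} ∉ τ ✗.
  V = {[H=I], [J=K]}: π^{-1}(V) = {H, I, J, K} ∈ τ ✓.
Open sets in the quotient: τ_Q = {{}, {[H=I]}, {[H=I], [J=K]}} (3 elements).


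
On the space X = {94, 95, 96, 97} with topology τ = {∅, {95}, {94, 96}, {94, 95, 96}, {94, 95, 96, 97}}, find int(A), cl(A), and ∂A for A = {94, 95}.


int(A) = {95}, cl(A) = {94, 95, 96, 97}, ∂A = {94, 96, 97}.

Closed sets in (X, τ) are complements of opens:
  closed(X, τ) = {∅, {97}, {95, 97}, {94, 96, 97}, {94, 95, 96, 97}}.
int(A) = ⋃ {U ∈ τ : U ⊆ A}. Opens contained in A: ∅, {95}.
Taking the union of these: int(A) = {95}.
cl(A) = ⋂ {C closed : A ⊆ C}. Closed sets containing A: {94, 95, 96, 97}.
Intersecting these: cl(A) = {94, 95, 96, 97}.
∂A = cl(A) ∖ int(A) = {94, 95, 96, 97} ∖ {95} = {94, 96, 97}.


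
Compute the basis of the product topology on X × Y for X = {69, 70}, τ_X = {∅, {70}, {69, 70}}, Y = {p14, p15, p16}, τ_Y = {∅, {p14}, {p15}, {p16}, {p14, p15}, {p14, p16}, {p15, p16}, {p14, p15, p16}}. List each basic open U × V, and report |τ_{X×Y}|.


Basis B = {∅ × ∅, {70} × {p14}, {70} × {p15}, {70} × {p16}, {69, 70} × {p14}, {69, 70} × {p15}, {69, 70} × {p16}, {70} × {p14, p15}, {70} × {p14, p16}, {70} × {p15, p16}, {70} × {p14, p15, p16}, {69, 70} × {p14, p15}, {69, 70} × {p14, p16}, {69, 70} × {p15, p16}, {69, 70} × {p14, p15, p16}}; |τ_{X×Y}| = 27.

Enumerate products U × V with U ∈ τ_X, V ∈ τ_Y (deduplicated):
  ∅ × ∅ = {} (∅)
  {70} × {p14} = {(70,p14)}
  {70} × {p15} = {(70,p15)}
  {70} × {p16} = {(70,p16)}
  {69, 70} × {p14} = {(69,p14), (70,p14)}
  {69, 70} × {p15} = {(69,p15), (70,p15)}
  {69, 70} × {p16} = {(69,p16), (70,p16)}
  {70} × {p14, p15} = {(70,p14), (70,p15)}
  {70} × {p14, p16} = {(70,p14), (70,p16)}
  {70} × {p15, p16} = {(70,p15), (70,p16)}
  {70} × {p14, p15, p16} = {(70,p14), (70,p15), (70,p16)}
  {69, 70} × {p14, p15} = {(69,p14), (69,p15), (70,p14), (70,p15)}
  {69, 70} × {p14, p16} = {(69,p14), (69,p16), (70,p14), (70,p16)}
  {69, 70} × {p15, p16} = {(69,p15), (69,p16), (70,p15), (70,p16)}
  {69, 70} × {p14, p15, p16} = {(69,p14), (69,p15), (69,p16), (70,p14), (70,p15), (70,p16)}
These 15 distinct sets form the basis B.
Close under arbitrary unions to get τ_{X×Y}; counting gives |τ_{X×Y}| = 27.


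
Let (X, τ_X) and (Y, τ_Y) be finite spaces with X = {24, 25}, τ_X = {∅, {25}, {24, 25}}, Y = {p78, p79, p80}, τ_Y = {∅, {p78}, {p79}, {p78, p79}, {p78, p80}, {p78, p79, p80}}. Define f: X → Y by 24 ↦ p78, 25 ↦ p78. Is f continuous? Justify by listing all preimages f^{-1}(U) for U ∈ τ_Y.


f IS continuous.

Compute f^{-1}(U) for each U ∈ τ_Y:
  U = ∅: f^{-1}(U) = ∅ ∈ τ_X ✓.
  U = {p78}: f^{-1}(U) = {24, 25} ∈ τ_X ✓.
  U = {p79}: f^{-1}(U) = ∅ ∈ τ_X ✓.
  U = {p78, p79}: f^{-1}(U) = {24, 25} ∈ τ_X ✓.
  U = {p78, p80}: f^{-1}(U) = {24, 25} ∈ τ_X ✓.
  U = {p78, p79, p80}: f^{-1}(U) = {24, 25} ∈ τ_X ✓.
Every preimage lies in τ_X, so f IS continuous.


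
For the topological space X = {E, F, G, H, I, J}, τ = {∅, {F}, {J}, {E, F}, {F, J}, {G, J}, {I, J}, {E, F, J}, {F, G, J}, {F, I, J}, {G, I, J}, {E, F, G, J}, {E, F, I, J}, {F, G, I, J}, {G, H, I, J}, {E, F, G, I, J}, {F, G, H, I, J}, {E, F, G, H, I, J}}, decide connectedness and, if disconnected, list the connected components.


(X, τ) is disconnected; components = [{E, F}, {G, H, I, J}].

Find clopen sets (U ∈ τ with X ∖ U ∈ τ):
  U = ∅, X ∖ U = {E, F, G, H, I, J} — both open, so U is clopen.
  U = {E, F}, X ∖ U = {G, H, I, J} — both open, so U is clopen.
  U = {G, H, I, J}, X ∖ U = {E, F} — both open, so U is clopen.
  U = {E, F, G, H, I, J}, X ∖ U = ∅ — both open, so U is clopen.
Nontrivial clopen(s) exist: e.g. {E, F}. So (X, τ) is disconnected.
Compute connected components by grouping points that agree on all clopens:
  component: {E, F}
  component: {G, H, I, J}


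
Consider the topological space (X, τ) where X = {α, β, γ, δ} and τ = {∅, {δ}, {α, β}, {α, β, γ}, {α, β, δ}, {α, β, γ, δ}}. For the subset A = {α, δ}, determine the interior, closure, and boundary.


int(A) = {δ}, cl(A) = {α, β, γ, δ}, ∂A = {α, β, γ}.

Closed sets in (X, τ) are complements of opens:
  closed(X, τ) = {∅, {γ}, {δ}, {γ, δ}, {α, β, γ}, {α, β, γ, δ}}.
int(A) = ⋃ {U ∈ τ : U ⊆ A}. Opens contained in A: ∅, {δ}.
Taking the union of these: int(A) = {δ}.
cl(A) = ⋂ {C closed : A ⊆ C}. Closed sets containing A: {α, β, γ, δ}.
Intersecting these: cl(A) = {α, β, γ, δ}.
∂A = cl(A) ∖ int(A) = {α, β, γ, δ} ∖ {δ} = {α, β, γ}.


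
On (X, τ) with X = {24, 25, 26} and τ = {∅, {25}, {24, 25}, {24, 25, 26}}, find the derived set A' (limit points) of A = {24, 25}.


A' = {24, 26}

For each x ∈ X, list the open sets U ∈ τ with x ∈ U, then check whether U ∩ (A ∖ {x}) ≠ ∅ for every such U.
  x = 24: opens ∋ x are {24, 25}, {24, 25, 26}; each meets A ∖ {24}, so x IS a limit point.
  x = 25: open {25} ∋ x has {25} ∩ (A ∖ {25}) = ∅, so x is NOT a limit point.
  x = 26: opens ∋ x are {24, 25, 26}; each meets A ∖ {26}, so x IS a limit point.
Collecting: A' = {24, 26}.


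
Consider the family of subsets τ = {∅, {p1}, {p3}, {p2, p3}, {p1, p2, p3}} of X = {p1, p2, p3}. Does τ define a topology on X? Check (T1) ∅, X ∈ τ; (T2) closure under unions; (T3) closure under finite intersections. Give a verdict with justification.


τ is NOT a topology on X.

Axiom (T1): ∅ ∈ τ? Yes; X ∈ τ? Yes.
Axiom (T2/T3): check pairwise unions and intersections of members of τ.
Counterexample for (T2): {p1} ∪ {p3} = {p1, p3} ∉ τ. Therefore τ is NOT a topology.


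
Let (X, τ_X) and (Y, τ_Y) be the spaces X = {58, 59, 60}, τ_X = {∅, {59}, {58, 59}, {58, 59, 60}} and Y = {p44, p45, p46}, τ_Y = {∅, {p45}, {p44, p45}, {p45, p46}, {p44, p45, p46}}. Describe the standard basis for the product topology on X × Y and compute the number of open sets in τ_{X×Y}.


Basis B = {∅ × ∅, {59} × {p45}, {58, 59} × {p45}, {59} × {p44, p45}, {59} × {p45, p46}, {58, 59, 60} × {p45}, {59} × {p44, p45, p46}, {58, 59} × {p44, p45}, {58, 59} × {p45, p46}, {58, 59} × {p44, p45, p46}, {58, 59, 60} × {p44, p45}, {58, 59, 60} × {p45, p46}, {58, 59, 60} × {p44, p45, p46}}; |τ_{X×Y}| = 30.

Enumerate products U × V with U ∈ τ_X, V ∈ τ_Y (deduplicated):
  ∅ × ∅ = {} (∅)
  {59} × {p45} = {(59,p45)}
  {58, 59} × {p45} = {(58,p45), (59,p45)}
  {59} × {p44, p45} = {(59,p44), (59,p45)}
  {59} × {p45, p46} = {(59,p45), (59,p46)}
  {58, 59, 60} × {p45} = {(58,p45), (59,p45), (60,p45)}
  {59} × {p44, p45, p46} = {(59,p44), (59,p45), (59,p46)}
  {58, 59} × {p44, p45} = {(58,p44), (58,p45), (59,p44), (59,p45)}
  {58, 59} × {p45, p46} = {(58,p45), (58,p46), (59,p45), (59,p46)}
  {58, 59} × {p44, p45, p46} = {(58,p44), (58,p45), (58,p46), (59,p44), (59,p45), (59,p46)}
  {58, 59, 60} × {p44, p45} = {(58,p44), (58,p45), (59,p44), (59,p45), (60,p44), (60,p45)}
  {58, 59, 60} × {p45, p46} = {(58,p45), (58,p46), (59,p45), (59,p46), (60,p45), (60,p46)}
  {58, 59, 60} × {p44, p45, p46} = {(58,p44), (58,p45), (58,p46), (59,p44), (59,p45), (59,p46), (60,p44), (60,p45), (60,p46)}
These 13 distinct sets form the basis B.
Close under arbitrary unions to get τ_{X×Y}; counting gives |τ_{X×Y}| = 30.


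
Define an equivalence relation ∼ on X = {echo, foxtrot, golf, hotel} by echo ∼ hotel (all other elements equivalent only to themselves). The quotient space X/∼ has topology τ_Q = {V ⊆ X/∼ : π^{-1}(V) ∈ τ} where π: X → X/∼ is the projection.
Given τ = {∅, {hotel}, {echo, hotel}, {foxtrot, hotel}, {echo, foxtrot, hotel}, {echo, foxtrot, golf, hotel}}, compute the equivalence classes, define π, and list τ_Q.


X/∼ = {[echo=hotel], [foxtrot], [golf]}; |τ_Q| = 4.

Equivalence classes: [echo=hotel], [foxtrot], [golf].
Quotient map π: X → X/∼ sends echo ↦ [echo=hotel], foxtrot ↦ [foxtrot], golf ↦ [golf], hotel ↦ [echo=hotel].
For each subset V ⊆ X/∼, compute π^{-1}(V) ⊆ X and check whether π^{-1}(V) ∈ τ. V is open in τ_Q iff π^{-1}(V) ∈ τ.
  V = {}: π^{-1}(V) = ∅ ∈ τ ✓.
  V = {[echo=hotel]}: π^{-1}(V) = {echo, hotel} ∈ τ ✓.
  V = {[foxtrot]}: π^{-1}(V) = {foxtrot} ∉ τ ✗.
  V = {[echo=hotel], [foxtrot]}: π^{-1}(V) = {echo, foxtrot, hotel} ∈ τ ✓.
  V = {[golf]}: π^{-1}(V) = {golf} ∉ τ ✗.
  V = {[echo=hotel], [golf]}: π^{-1}(V) = {echo, golf, hotel} ∉ τ ✗.
  V = {[foxtrot], [golf]}: π^{-1}(V) = {foxtrot, golf} ∉ τ ✗.
  V = {[echo=hotel], [foxtrot], [golf]}: π^{-1}(V) = {echo, foxtrot, golf, hotel} ∈ τ ✓.
Open sets in the quotient: τ_Q = {{}, {[echo=hotel]}, {[echo=hotel], [foxtrot]}, {[echo=hotel], [foxtrot], [golf]}} (4 elements).


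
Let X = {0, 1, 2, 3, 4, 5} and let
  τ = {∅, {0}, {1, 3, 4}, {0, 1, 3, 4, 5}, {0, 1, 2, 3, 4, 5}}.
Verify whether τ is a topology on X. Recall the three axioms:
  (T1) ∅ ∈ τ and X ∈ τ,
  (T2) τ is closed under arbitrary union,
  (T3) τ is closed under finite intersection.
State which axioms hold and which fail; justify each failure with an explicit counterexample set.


τ is NOT a topology on X.

Axiom (T1): ∅ ∈ τ? Yes; X ∈ τ? Yes.
Axiom (T2/T3): check pairwise unions and intersections of members of τ.
Counterexample for (T2): {0} ∪ {1, 3, 4} = {0, 1, 3, 4} ∉ τ. Therefore τ is NOT a topology.


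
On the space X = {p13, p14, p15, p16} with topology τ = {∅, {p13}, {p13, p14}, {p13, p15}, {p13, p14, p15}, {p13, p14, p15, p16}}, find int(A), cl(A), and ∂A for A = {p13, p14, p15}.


int(A) = {p13, p14, p15}, cl(A) = {p13, p14, p15, p16}, ∂A = {p16}.

Closed sets in (X, τ) are complements of opens:
  closed(X, τ) = {∅, {p16}, {p14, p16}, {p15, p16}, {p14, p15, p16}, {p13, p14, p15, p16}}.
int(A) = ⋃ {U ∈ τ : U ⊆ A}. Opens contained in A: ∅, {p13}, {p13, p14}, {p13, p15}, {p13, p14, p15}.
Taking the union of these: int(A) = {p13, p14, p15}.
cl(A) = ⋂ {C closed : A ⊆ C}. Closed sets containing A: {p13, p14, p15, p16}.
Intersecting these: cl(A) = {p13, p14, p15, p16}.
∂A = cl(A) ∖ int(A) = {p13, p14, p15, p16} ∖ {p13, p14, p15} = {p16}.


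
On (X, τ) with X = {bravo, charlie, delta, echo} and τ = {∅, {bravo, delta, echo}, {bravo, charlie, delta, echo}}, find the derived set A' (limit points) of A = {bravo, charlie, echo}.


A' = {bravo, charlie, delta, echo}

For each x ∈ X, list the open sets U ∈ τ with x ∈ U, then check whether U ∩ (A ∖ {x}) ≠ ∅ for every such U.
  x = bravo: opens ∋ x are {bravo, delta, echo}, {bravo, charlie, delta, echo}; each meets A ∖ {bravo}, so x IS a limit point.
  x = charlie: opens ∋ x are {bravo, charlie, delta, echo}; each meets A ∖ {charlie}, so x IS a limit point.
  x = delta: opens ∋ x are {bravo, delta, echo}, {bravo, charlie, delta, echo}; each meets A ∖ {delta}, so x IS a limit point.
  x = echo: opens ∋ x are {bravo, delta, echo}, {bravo, charlie, delta, echo}; each meets A ∖ {echo}, so x IS a limit point.
Collecting: A' = {bravo, charlie, delta, echo}.


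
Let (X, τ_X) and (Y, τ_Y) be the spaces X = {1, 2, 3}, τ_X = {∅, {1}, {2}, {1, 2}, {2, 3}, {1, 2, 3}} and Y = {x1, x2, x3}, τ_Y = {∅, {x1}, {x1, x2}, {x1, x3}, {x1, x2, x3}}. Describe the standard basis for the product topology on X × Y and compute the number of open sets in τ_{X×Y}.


Basis B = {∅ × ∅, {1} × {x1}, {2} × {x1}, {1} × {x1, x2}, {1} × {x1, x3}, {1, 2} × {x1}, {2} × {x1, x2}, {2} × {x1, x3}, {2, 3} × {x1}, {1} × {x1, x2, x3}, {1, 2, 3} × {x1}, {2} × {x1, x2, x3}, {1, 2} × {x1, x2}, {1, 2} × {x1, x3}, {2, 3} × {x1, x2}, {2, 3} × {x1, x3}, {1, 2} × {x1, x2, x3}, {1, 2, 3} × {x1, x2}, {1, 2, 3} × {x1, x3}, {2, 3} × {x1, x2, x3}, {1, 2, 3} × {x1, x2, x3}}; |τ_{X×Y}| = 70.

Enumerate products U × V with U ∈ τ_X, V ∈ τ_Y (deduplicated):
  ∅ × ∅ = {} (∅)
  {1} × {x1} = {(1,x1)}
  {2} × {x1} = {(2,x1)}
  {1} × {x1, x2} = {(1,x1), (1,x2)}
  {1} × {x1, x3} = {(1,x1), (1,x3)}
  {1, 2} × {x1} = {(1,x1), (2,x1)}
  {2} × {x1, x2} = {(2,x1), (2,x2)}
  {2} × {x1, x3} = {(2,x1), (2,x3)}
  {2, 3} × {x1} = {(2,x1), (3,x1)}
  {1} × {x1, x2, x3} = {(1,x1), (1,x2), (1,x3)}
  {1, 2, 3} × {x1} = {(1,x1), (2,x1), (3,x1)}
  {2} × {x1, x2, x3} = {(2,x1), (2,x2), (2,x3)}
  {1, 2} × {x1, x2} = {(1,x1), (1,x2), (2,x1), (2,x2)}
  {1, 2} × {x1, x3} = {(1,x1), (1,x3), (2,x1), (2,x3)}
  {2, 3} × {x1, x2} = {(2,x1), (2,x2), (3,x1), (3,x2)}
  {2, 3} × {x1, x3} = {(2,x1), (2,x3), (3,x1), (3,x3)}
  {1, 2} × {x1, x2, x3} = {(1,x1), (1,x2), (1,x3), (2,x1), (2,x2), (2,x3)}
  {1, 2, 3} × {x1, x2} = {(1,x1), (1,x2), (2,x1), (2,x2), (3,x1), (3,x2)}
  {1, 2, 3} × {x1, x3} = {(1,x1), (1,x3), (2,x1), (2,x3), (3,x1), (3,x3)}
  {2, 3} × {x1, x2, x3} = {(2,x1), (2,x2), (2,x3), (3,x1), (3,x2), (3,x3)}
  {1, 2, 3} × {x1, x2, x3} = {(1,x1), (1,x2), (1,x3), (2,x1), (2,x2), (2,x3), (3,x1), (3,x2), (3,x3)}
These 21 distinct sets form the basis B.
Close under arbitrary unions to get τ_{X×Y}; counting gives |τ_{X×Y}| = 70.


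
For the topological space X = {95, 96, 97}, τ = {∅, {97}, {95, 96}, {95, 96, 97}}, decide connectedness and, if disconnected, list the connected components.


(X, τ) is disconnected; components = [{97}, {95, 96}].

Find clopen sets (U ∈ τ with X ∖ U ∈ τ):
  U = ∅, X ∖ U = {95, 96, 97} — both open, so U is clopen.
  U = {97}, X ∖ U = {95, 96} — both open, so U is clopen.
  U = {95, 96}, X ∖ U = {97} — both open, so U is clopen.
  U = {95, 96, 97}, X ∖ U = ∅ — both open, so U is clopen.
Nontrivial clopen(s) exist: e.g. {95, 96}. So (X, τ) is disconnected.
Compute connected components by grouping points that agree on all clopens:
  component: {97}
  component: {95, 96}


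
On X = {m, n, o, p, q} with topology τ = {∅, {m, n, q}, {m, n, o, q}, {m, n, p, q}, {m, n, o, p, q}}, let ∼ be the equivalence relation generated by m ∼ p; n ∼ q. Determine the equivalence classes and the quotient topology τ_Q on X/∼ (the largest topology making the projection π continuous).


X/∼ = {[m=p], [n=q], [o]}; |τ_Q| = 3.

Equivalence classes: [m=p], [n=q], [o].
Quotient map π: X → X/∼ sends m ↦ [m=p], n ↦ [n=q], o ↦ [o], p ↦ [m=p], q ↦ [n=q].
For each subset V ⊆ X/∼, compute π^{-1}(V) ⊆ X and check whether π^{-1}(V) ∈ τ. V is open in τ_Q iff π^{-1}(V) ∈ τ.
  V = {}: π^{-1}(V) = ∅ ∈ τ ✓.
  V = {[m=p]}: π^{-1}(V) = {m, p} ∉ τ ✗.
  V = {[n=q]}: π^{-1}(V) = {n, q} ∉ τ ✗.
  V = {[m=p], [n=q]}: π^{-1}(V) = {m, n, p, q} ∈ τ ✓.
  V = {[o]}: π^{-1}(V) = {o} ∉ τ ✗.
  V = {[m=p], [o]}: π^{-1}(V) = {m, o, p} ∉ τ ✗.
  V = {[n=q], [o]}: π^{-1}(V) = {n, o, q} ∉ τ ✗.
  V = {[m=p], [n=q], [o]}: π^{-1}(V) = {m, n, o, p, q} ∈ τ ✓.
Open sets in the quotient: τ_Q = {{}, {[m=p], [n=q]}, {[m=p], [n=q], [o]}} (3 elements).


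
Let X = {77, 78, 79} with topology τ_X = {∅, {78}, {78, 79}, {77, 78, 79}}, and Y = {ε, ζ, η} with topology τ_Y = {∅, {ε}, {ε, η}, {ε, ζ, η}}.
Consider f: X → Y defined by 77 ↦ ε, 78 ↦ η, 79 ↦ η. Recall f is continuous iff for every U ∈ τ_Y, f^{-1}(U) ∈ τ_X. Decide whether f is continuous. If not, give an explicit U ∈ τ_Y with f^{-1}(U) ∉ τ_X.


f is NOT continuous.

Compute f^{-1}(U) for each U ∈ τ_Y:
  U = ∅: f^{-1}(U) = ∅ ∈ τ_X ✓.
  U = {ε}: f^{-1}(U) = {77} ∉ τ_X ✗.
  U = {ε, η}: f^{-1}(U) = {77, 78, 79} ∈ τ_X ✓.
  U = {ε, ζ, η}: f^{-1}(U) = {77, 78, 79} ∈ τ_X ✓.
Found U = {ε} with f^{-1}(U) = {77} not in τ_X. Therefore f is NOT continuous.


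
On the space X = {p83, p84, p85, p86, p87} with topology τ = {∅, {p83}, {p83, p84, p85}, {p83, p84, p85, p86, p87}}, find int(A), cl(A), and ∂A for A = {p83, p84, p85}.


int(A) = {p83, p84, p85}, cl(A) = {p83, p84, p85, p86, p87}, ∂A = {p86, p87}.

Closed sets in (X, τ) are complements of opens:
  closed(X, τ) = {∅, {p86, p87}, {p84, p85, p86, p87}, {p83, p84, p85, p86, p87}}.
int(A) = ⋃ {U ∈ τ : U ⊆ A}. Opens contained in A: ∅, {p83}, {p83, p84, p85}.
Taking the union of these: int(A) = {p83, p84, p85}.
cl(A) = ⋂ {C closed : A ⊆ C}. Closed sets containing A: {p83, p84, p85, p86, p87}.
Intersecting these: cl(A) = {p83, p84, p85, p86, p87}.
∂A = cl(A) ∖ int(A) = {p83, p84, p85, p86, p87} ∖ {p83, p84, p85} = {p86, p87}.


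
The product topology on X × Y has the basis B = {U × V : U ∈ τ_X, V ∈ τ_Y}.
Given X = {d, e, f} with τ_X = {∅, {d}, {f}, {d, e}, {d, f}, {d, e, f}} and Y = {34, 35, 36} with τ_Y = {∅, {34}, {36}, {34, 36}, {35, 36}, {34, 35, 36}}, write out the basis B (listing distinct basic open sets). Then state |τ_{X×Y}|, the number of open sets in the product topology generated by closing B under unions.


Basis B = {∅ × ∅, {d} × {34}, {d} × {36}, {f} × {34}, {f} × {36}, {d} × {34, 36}, {d, e} × {34}, {d, f} × {34}, {d} × {35, 36}, {d, e} × {36}, {d, f} × {36}, {f} × {34, 36}, {f} × {35, 36}, {d} × {34, 35, 36}, {d, e, f} × {34}, {d, e, f} × {36}, {f} × {34, 35, 36}, {d, e} × {34, 36}, {d, f} × {34, 36}, {d, e} × {35, 36}, {d, f} × {35, 36}, {d, e} × {34, 35, 36}, {d, f} × {34, 35, 36}, {d, e, f} × {34, 36}, {d, e, f} × {35, 36}, {d, e, f} × {34, 35, 36}}; |τ_{X×Y}| = 108.

Enumerate products U × V with U ∈ τ_X, V ∈ τ_Y (deduplicated):
  ∅ × ∅ = {} (∅)
  {d} × {34} = {(d,34)}
  {d} × {36} = {(d,36)}
  {f} × {34} = {(f,34)}
  {f} × {36} = {(f,36)}
  {d} × {34, 36} = {(d,34), (d,36)}
  {d, e} × {34} = {(d,34), (e,34)}
  {d, f} × {34} = {(d,34), (f,34)}
  {d} × {35, 36} = {(d,35), (d,36)}
  {d, e} × {36} = {(d,36), (e,36)}
  {d, f} × {36} = {(d,36), (f,36)}
  {f} × {34, 36} = {(f,34), (f,36)}
  {f} × {35, 36} = {(f,35), (f,36)}
  {d} × {34, 35, 36} = {(d,34), (d,35), (d,36)}
  {d, e, f} × {34} = {(d,34), (e,34), (f,34)}
  {d, e, f} × {36} = {(d,36), (e,36), (f,36)}
  {f} × {34, 35, 36} = {(f,34), (f,35), (f,36)}
  {d, e} × {34, 36} = {(d,34), (d,36), (e,34), (e,36)}
  {d, f} × {34, 36} = {(d,34), (d,36), (f,34), (f,36)}
  {d, e} × {35, 36} = {(d,35), (d,36), (e,35), (e,36)}
  {d, f} × {35, 36} = {(d,35), (d,36), (f,35), (f,36)}
  {d, e} × {34, 35, 36} = {(d,34), (d,35), (d,36), (e,34), (e,35), (e,36)}
  {d, f} × {34, 35, 36} = {(d,34), (d,35), (d,36), (f,34), (f,35), (f,36)}
  {d, e, f} × {34, 36} = {(d,34), (d,36), (e,34), (e,36), (f,34), (f,36)}
  {d, e, f} × {35, 36} = {(d,35), (d,36), (e,35), (e,36), (f,35), (f,36)}
  {d, e, f} × {34, 35, 36} = {(d,34), (d,35), (d,36), (e,34), (e,35), (e,36), (f,34), (f,35), (f,36)}
These 26 distinct sets form the basis B.
Close under arbitrary unions to get τ_{X×Y}; counting gives |τ_{X×Y}| = 108.


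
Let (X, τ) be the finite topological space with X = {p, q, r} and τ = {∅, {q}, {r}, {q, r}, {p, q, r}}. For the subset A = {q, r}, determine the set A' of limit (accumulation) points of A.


A' = {p}

For each x ∈ X, list the open sets U ∈ τ with x ∈ U, then check whether U ∩ (A ∖ {x}) ≠ ∅ for every such U.
  x = p: opens ∋ x are {p, q, r}; each meets A ∖ {p}, so x IS a limit point.
  x = q: open {q} ∋ x has {q} ∩ (A ∖ {q}) = ∅, so x is NOT a limit point.
  x = r: open {r} ∋ x has {r} ∩ (A ∖ {r}) = ∅, so x is NOT a limit point.
Collecting: A' = {p}.


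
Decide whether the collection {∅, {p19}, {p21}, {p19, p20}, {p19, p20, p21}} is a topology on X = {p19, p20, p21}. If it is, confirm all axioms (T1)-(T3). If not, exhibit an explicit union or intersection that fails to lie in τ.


τ is NOT a topology on X.

Axiom (T1): ∅ ∈ τ? Yes; X ∈ τ? Yes.
Axiom (T2/T3): check pairwise unions and intersections of members of τ.
Counterexample for (T2): {p19} ∪ {p21} = {p19, p21} ∉ τ. Therefore τ is NOT a topology.


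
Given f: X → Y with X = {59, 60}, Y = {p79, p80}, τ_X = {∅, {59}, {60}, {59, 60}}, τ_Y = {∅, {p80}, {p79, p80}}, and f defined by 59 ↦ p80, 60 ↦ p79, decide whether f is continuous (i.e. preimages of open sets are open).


f IS continuous.

Compute f^{-1}(U) for each U ∈ τ_Y:
  U = ∅: f^{-1}(U) = ∅ ∈ τ_X ✓.
  U = {p80}: f^{-1}(U) = {59} ∈ τ_X ✓.
  U = {p79, p80}: f^{-1}(U) = {59, 60} ∈ τ_X ✓.
Every preimage lies in τ_X, so f IS continuous.


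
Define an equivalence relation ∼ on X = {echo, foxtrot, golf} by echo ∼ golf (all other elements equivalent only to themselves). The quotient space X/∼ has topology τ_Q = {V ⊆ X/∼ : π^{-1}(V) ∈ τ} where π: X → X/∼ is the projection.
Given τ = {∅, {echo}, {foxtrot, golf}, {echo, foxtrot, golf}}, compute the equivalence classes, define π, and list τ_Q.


X/∼ = {[echo=golf], [foxtrot]}; |τ_Q| = 2.

Equivalence classes: [echo=golf], [foxtrot].
Quotient map π: X → X/∼ sends echo ↦ [echo=golf], foxtrot ↦ [foxtrot], golf ↦ [echo=golf].
For each subset V ⊆ X/∼, compute π^{-1}(V) ⊆ X and check whether π^{-1}(V) ∈ τ. V is open in τ_Q iff π^{-1}(V) ∈ τ.
  V = {}: π^{-1}(V) = ∅ ∈ τ ✓.
  V = {[echo=golf]}: π^{-1}(V) = {echo, golf} ∉ τ ✗.
  V = {[foxtrot]}: π^{-1}(V) = {foxtrot} ∉ τ ✗.
  V = {[echo=golf], [foxtrot]}: π^{-1}(V) = {echo, foxtrot, golf} ∈ τ ✓.
Open sets in the quotient: τ_Q = {{}, {[echo=golf], [foxtrot]}} (2 elements).


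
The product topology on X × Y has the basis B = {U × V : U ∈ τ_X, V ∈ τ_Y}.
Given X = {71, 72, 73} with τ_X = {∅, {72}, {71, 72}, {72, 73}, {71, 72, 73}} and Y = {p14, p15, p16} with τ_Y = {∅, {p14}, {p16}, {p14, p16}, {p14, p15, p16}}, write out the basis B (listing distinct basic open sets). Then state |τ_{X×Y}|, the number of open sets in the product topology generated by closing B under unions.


Basis B = {∅ × ∅, {72} × {p14}, {72} × {p16}, {71, 72} × {p14}, {71, 72} × {p16}, {72} × {p14, p16}, {72, 73} × {p14}, {72, 73} × {p16}, {71, 72, 73} × {p14}, {71, 72, 73} × {p16}, {72} × {p14, p15, p16}, {71, 72} × {p14, p16}, {72, 73} × {p14, p16}, {71, 72} × {p14, p15, p16}, {71, 72, 73} × {p14, p16}, {72, 73} × {p14, p15, p16}, {71, 72, 73} × {p14, p15, p16}}; |τ_{X×Y}| = 50.

Enumerate products U × V with U ∈ τ_X, V ∈ τ_Y (deduplicated):
  ∅ × ∅ = {} (∅)
  {72} × {p14} = {(72,p14)}
  {72} × {p16} = {(72,p16)}
  {71, 72} × {p14} = {(71,p14), (72,p14)}
  {71, 72} × {p16} = {(71,p16), (72,p16)}
  {72} × {p14, p16} = {(72,p14), (72,p16)}
  {72, 73} × {p14} = {(72,p14), (73,p14)}
  {72, 73} × {p16} = {(72,p16), (73,p16)}
  {71, 72, 73} × {p14} = {(71,p14), (72,p14), (73,p14)}
  {71, 72, 73} × {p16} = {(71,p16), (72,p16), (73,p16)}
  {72} × {p14, p15, p16} = {(72,p14), (72,p15), (72,p16)}
  {71, 72} × {p14, p16} = {(71,p14), (71,p16), (72,p14), (72,p16)}
  {72, 73} × {p14, p16} = {(72,p14), (72,p16), (73,p14), (73,p16)}
  {71, 72} × {p14, p15, p16} = {(71,p14), (71,p15), (71,p16), (72,p14), (72,p15), (72,p16)}
  {71, 72, 73} × {p14, p16} = {(71,p14), (71,p16), (72,p14), (72,p16), (73,p14), (73,p16)}
  {72, 73} × {p14, p15, p16} = {(72,p14), (72,p15), (72,p16), (73,p14), (73,p15), (73,p16)}
  {71, 72, 73} × {p14, p15, p16} = {(71,p14), (71,p15), (71,p16), (72,p14), (72,p15), (72,p16), (73,p14), (73,p15), (73,p16)}
These 17 distinct sets form the basis B.
Close under arbitrary unions to get τ_{X×Y}; counting gives |τ_{X×Y}| = 50.


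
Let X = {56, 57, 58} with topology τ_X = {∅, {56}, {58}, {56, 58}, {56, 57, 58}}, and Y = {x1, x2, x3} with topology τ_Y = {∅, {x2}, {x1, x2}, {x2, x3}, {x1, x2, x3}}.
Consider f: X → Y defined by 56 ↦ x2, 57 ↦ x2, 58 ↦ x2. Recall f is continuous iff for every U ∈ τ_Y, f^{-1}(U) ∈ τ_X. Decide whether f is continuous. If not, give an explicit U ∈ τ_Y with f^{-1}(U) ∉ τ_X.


f IS continuous.

Compute f^{-1}(U) for each U ∈ τ_Y:
  U = ∅: f^{-1}(U) = ∅ ∈ τ_X ✓.
  U = {x2}: f^{-1}(U) = {56, 57, 58} ∈ τ_X ✓.
  U = {x1, x2}: f^{-1}(U) = {56, 57, 58} ∈ τ_X ✓.
  U = {x2, x3}: f^{-1}(U) = {56, 57, 58} ∈ τ_X ✓.
  U = {x1, x2, x3}: f^{-1}(U) = {56, 57, 58} ∈ τ_X ✓.
Every preimage lies in τ_X, so f IS continuous.


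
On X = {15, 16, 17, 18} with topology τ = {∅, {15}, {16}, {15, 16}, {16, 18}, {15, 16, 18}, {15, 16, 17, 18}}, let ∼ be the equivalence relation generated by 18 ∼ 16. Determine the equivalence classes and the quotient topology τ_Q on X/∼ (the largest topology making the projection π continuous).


X/∼ = {[15], [16=18], [17]}; |τ_Q| = 5.

Equivalence classes: [15], [16=18], [17].
Quotient map π: X → X/∼ sends 15 ↦ [15], 16 ↦ [16=18], 17 ↦ [17], 18 ↦ [16=18].
For each subset V ⊆ X/∼, compute π^{-1}(V) ⊆ X and check whether π^{-1}(V) ∈ τ. V is open in τ_Q iff π^{-1}(V) ∈ τ.
  V = {}: π^{-1}(V) = ∅ ∈ τ ✓.
  V = {[15]}: π^{-1}(V) = {15} ∈ τ ✓.
  V = {[16=18]}: π^{-1}(V) = {16, 18} ∈ τ ✓.
  V = {[15], [16=18]}: π^{-1}(V) = {15, 16, 18} ∈ τ ✓.
  V = {[17]}: π^{-1}(V) = {17} ∉ τ ✗.
  V = {[15], [17]}: π^{-1}(V) = {15, 17} ∉ τ ✗.
  V = {[16=18], [17]}: π^{-1}(V) = {16, 17, 18} ∉ τ ✗.
  V = {[15], [16=18], [17]}: π^{-1}(V) = {15, 16, 17, 18} ∈ τ ✓.
Open sets in the quotient: τ_Q = {{}, {[15]}, {[16=18]}, {[15], [16=18]}, {[15], [16=18], [17]}} (5 elements).


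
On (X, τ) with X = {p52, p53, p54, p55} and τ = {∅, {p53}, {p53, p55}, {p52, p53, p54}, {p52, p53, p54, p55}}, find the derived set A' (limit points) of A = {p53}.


A' = {p52, p54, p55}

For each x ∈ X, list the open sets U ∈ τ with x ∈ U, then check whether U ∩ (A ∖ {x}) ≠ ∅ for every such U.
  x = p52: opens ∋ x are {p52, p53, p54}, {p52, p53, p54, p55}; each meets A ∖ {p52}, so x IS a limit point.
  x = p53: open {p53} ∋ x has {p53} ∩ (A ∖ {p53}) = ∅, so x is NOT a limit point.
  x = p54: opens ∋ x are {p52, p53, p54}, {p52, p53, p54, p55}; each meets A ∖ {p54}, so x IS a limit point.
  x = p55: opens ∋ x are {p53, p55}, {p52, p53, p54, p55}; each meets A ∖ {p55}, so x IS a limit point.
Collecting: A' = {p52, p54, p55}.


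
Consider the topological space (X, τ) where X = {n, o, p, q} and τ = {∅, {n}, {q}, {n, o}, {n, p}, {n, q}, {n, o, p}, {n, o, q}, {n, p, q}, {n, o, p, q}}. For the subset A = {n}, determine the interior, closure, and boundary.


int(A) = {n}, cl(A) = {n, o, p}, ∂A = {o, p}.

Closed sets in (X, τ) are complements of opens:
  closed(X, τ) = {∅, {o}, {p}, {q}, {o, p}, {o, q}, {p, q}, {n, o, p}, {o, p, q}, {n, o, p, q}}.
int(A) = ⋃ {U ∈ τ : U ⊆ A}. Opens contained in A: ∅, {n}.
Taking the union of these: int(A) = {n}.
cl(A) = ⋂ {C closed : A ⊆ C}. Closed sets containing A: {n, o, p}, {n, o, p, q}.
Intersecting these: cl(A) = {n, o, p}.
∂A = cl(A) ∖ int(A) = {n, o, p} ∖ {n} = {o, p}.


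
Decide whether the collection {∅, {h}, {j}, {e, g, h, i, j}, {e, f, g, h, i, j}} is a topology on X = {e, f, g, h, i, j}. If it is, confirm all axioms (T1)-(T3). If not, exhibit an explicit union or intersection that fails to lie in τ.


τ is NOT a topology on X.

Axiom (T1): ∅ ∈ τ? Yes; X ∈ τ? Yes.
Axiom (T2/T3): check pairwise unions and intersections of members of τ.
Counterexample for (T2): {h} ∪ {j} = {h, j} ∉ τ. Therefore τ is NOT a topology.


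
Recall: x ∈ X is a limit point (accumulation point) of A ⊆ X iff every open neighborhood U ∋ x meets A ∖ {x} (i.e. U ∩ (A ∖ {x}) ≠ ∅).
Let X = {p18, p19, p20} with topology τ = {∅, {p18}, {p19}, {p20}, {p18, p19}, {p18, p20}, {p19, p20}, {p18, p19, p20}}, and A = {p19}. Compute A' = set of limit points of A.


A' = ∅

For each x ∈ X, list the open sets U ∈ τ with x ∈ U, then check whether U ∩ (A ∖ {x}) ≠ ∅ for every such U.
  x = p18: open {p18} ∋ x has {p18} ∩ (A ∖ {p18}) = ∅, so x is NOT a limit point.
  x = p19: open {p19} ∋ x has {p19} ∩ (A ∖ {p19}) = ∅, so x is NOT a limit point.
  x = p20: open {p20} ∋ x has {p20} ∩ (A ∖ {p20}) = ∅, so x is NOT a limit point.
Collecting: A' = ∅.


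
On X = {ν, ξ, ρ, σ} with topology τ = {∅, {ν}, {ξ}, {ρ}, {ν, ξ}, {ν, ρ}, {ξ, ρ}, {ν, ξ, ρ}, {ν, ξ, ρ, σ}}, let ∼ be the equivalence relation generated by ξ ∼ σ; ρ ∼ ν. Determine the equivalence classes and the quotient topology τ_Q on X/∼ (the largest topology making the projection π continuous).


X/∼ = {[ν=ρ], [ξ=σ]}; |τ_Q| = 3.

Equivalence classes: [ν=ρ], [ξ=σ].
Quotient map π: X → X/∼ sends ν ↦ [ν=ρ], ξ ↦ [ξ=σ], ρ ↦ [ν=ρ], σ ↦ [ξ=σ].
For each subset V ⊆ X/∼, compute π^{-1}(V) ⊆ X and check whether π^{-1}(V) ∈ τ. V is open in τ_Q iff π^{-1}(V) ∈ τ.
  V = {}: π^{-1}(V) = ∅ ∈ τ ✓.
  V = {[ν=ρ]}: π^{-1}(V) = {ν, ρ} ∈ τ ✓.
  V = {[ξ=σ]}: π^{-1}(V) = {ξ, σ} ∉ τ ✗.
  V = {[ν=ρ], [ξ=σ]}: π^{-1}(V) = {ν, ξ, ρ, σ} ∈ τ ✓.
Open sets in the quotient: τ_Q = {{}, {[ν=ρ]}, {[ν=ρ], [ξ=σ]}} (3 elements).


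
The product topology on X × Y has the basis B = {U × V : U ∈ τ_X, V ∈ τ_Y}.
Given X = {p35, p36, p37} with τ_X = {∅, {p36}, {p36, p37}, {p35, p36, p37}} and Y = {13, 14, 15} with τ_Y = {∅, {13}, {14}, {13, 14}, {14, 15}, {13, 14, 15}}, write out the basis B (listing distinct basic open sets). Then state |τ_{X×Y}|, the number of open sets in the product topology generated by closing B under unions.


Basis B = {∅ × ∅, {p36} × {13}, {p36} × {14}, {p36} × {13, 14}, {p36, p37} × {13}, {p36} × {14, 15}, {p36, p37} × {14}, {p35, p36, p37} × {13}, {p35, p36, p37} × {14}, {p36} × {13, 14, 15}, {p36, p37} × {13, 14}, {p36, p37} × {14, 15}, {p35, p36, p37} × {13, 14}, {p35, p36, p37} × {14, 15}, {p36, p37} × {13, 14, 15}, {p35, p36, p37} × {13, 14, 15}}; |τ_{X×Y}| = 40.

Enumerate products U × V with U ∈ τ_X, V ∈ τ_Y (deduplicated):
  ∅ × ∅ = {} (∅)
  {p36} × {13} = {(p36,13)}
  {p36} × {14} = {(p36,14)}
  {p36} × {13, 14} = {(p36,13), (p36,14)}
  {p36, p37} × {13} = {(p36,13), (p37,13)}
  {p36} × {14, 15} = {(p36,14), (p36,15)}
  {p36, p37} × {14} = {(p36,14), (p37,14)}
  {p35, p36, p37} × {13} = {(p35,13), (p36,13), (p37,13)}
  {p35, p36, p37} × {14} = {(p35,14), (p36,14), (p37,14)}
  {p36} × {13, 14, 15} = {(p36,13), (p36,14), (p36,15)}
  {p36, p37} × {13, 14} = {(p36,13), (p36,14), (p37,13), (p37,14)}
  {p36, p37} × {14, 15} = {(p36,14), (p36,15), (p37,14), (p37,15)}
  {p35, p36, p37} × {13, 14} = {(p35,13), (p35,14), (p36,13), (p36,14), (p37,13), (p37,14)}
  {p35, p36, p37} × {14, 15} = {(p35,14), (p35,15), (p36,14), (p36,15), (p37,14), (p37,15)}
  {p36, p37} × {13, 14, 15} = {(p36,13), (p36,14), (p36,15), (p37,13), (p37,14), (p37,15)}
  {p35, p36, p37} × {13, 14, 15} = {(p35,13), (p35,14), (p35,15), (p36,13), (p36,14), (p36,15), (p37,13), (p37,14), (p37,15)}
These 16 distinct sets form the basis B.
Close under arbitrary unions to get τ_{X×Y}; counting gives |τ_{X×Y}| = 40.


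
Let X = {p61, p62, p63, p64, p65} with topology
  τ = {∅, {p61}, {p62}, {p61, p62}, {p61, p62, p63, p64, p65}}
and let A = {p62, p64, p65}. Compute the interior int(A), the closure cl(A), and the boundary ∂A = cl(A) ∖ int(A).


int(A) = {p62}, cl(A) = {p62, p63, p64, p65}, ∂A = {p63, p64, p65}.

Closed sets in (X, τ) are complements of opens:
  closed(X, τ) = {∅, {p63, p64, p65}, {p61, p63, p64, p65}, {p62, p63, p64, p65}, {p61, p62, p63, p64, p65}}.
int(A) = ⋃ {U ∈ τ : U ⊆ A}. Opens contained in A: ∅, {p62}.
Taking the union of these: int(A) = {p62}.
cl(A) = ⋂ {C closed : A ⊆ C}. Closed sets containing A: {p62, p63, p64, p65}, {p61, p62, p63, p64, p65}.
Intersecting these: cl(A) = {p62, p63, p64, p65}.
∂A = cl(A) ∖ int(A) = {p62, p63, p64, p65} ∖ {p62} = {p63, p64, p65}.
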